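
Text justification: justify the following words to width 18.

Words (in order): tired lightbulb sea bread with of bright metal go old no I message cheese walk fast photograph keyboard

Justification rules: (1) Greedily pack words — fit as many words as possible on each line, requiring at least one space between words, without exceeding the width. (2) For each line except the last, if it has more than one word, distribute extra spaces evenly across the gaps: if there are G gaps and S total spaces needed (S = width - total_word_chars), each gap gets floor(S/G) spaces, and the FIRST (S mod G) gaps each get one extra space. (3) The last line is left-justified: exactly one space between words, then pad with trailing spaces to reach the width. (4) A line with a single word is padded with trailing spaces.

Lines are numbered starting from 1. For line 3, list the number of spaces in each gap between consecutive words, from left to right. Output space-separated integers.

Line 1: ['tired', 'lightbulb'] (min_width=15, slack=3)
Line 2: ['sea', 'bread', 'with', 'of'] (min_width=17, slack=1)
Line 3: ['bright', 'metal', 'go'] (min_width=15, slack=3)
Line 4: ['old', 'no', 'I', 'message'] (min_width=16, slack=2)
Line 5: ['cheese', 'walk', 'fast'] (min_width=16, slack=2)
Line 6: ['photograph'] (min_width=10, slack=8)
Line 7: ['keyboard'] (min_width=8, slack=10)

Answer: 3 2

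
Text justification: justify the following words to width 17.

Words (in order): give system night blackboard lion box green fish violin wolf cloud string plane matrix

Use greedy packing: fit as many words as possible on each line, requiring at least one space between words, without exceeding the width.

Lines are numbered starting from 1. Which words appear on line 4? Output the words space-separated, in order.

Line 1: ['give', 'system', 'night'] (min_width=17, slack=0)
Line 2: ['blackboard', 'lion'] (min_width=15, slack=2)
Line 3: ['box', 'green', 'fish'] (min_width=14, slack=3)
Line 4: ['violin', 'wolf', 'cloud'] (min_width=17, slack=0)
Line 5: ['string', 'plane'] (min_width=12, slack=5)
Line 6: ['matrix'] (min_width=6, slack=11)

Answer: violin wolf cloud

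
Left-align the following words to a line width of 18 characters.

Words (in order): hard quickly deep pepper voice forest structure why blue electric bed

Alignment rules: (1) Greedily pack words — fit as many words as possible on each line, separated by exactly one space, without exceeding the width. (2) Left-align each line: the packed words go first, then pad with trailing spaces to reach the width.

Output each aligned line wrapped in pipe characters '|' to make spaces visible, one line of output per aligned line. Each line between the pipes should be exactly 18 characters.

Line 1: ['hard', 'quickly', 'deep'] (min_width=17, slack=1)
Line 2: ['pepper', 'voice'] (min_width=12, slack=6)
Line 3: ['forest', 'structure'] (min_width=16, slack=2)
Line 4: ['why', 'blue', 'electric'] (min_width=17, slack=1)
Line 5: ['bed'] (min_width=3, slack=15)

Answer: |hard quickly deep |
|pepper voice      |
|forest structure  |
|why blue electric |
|bed               |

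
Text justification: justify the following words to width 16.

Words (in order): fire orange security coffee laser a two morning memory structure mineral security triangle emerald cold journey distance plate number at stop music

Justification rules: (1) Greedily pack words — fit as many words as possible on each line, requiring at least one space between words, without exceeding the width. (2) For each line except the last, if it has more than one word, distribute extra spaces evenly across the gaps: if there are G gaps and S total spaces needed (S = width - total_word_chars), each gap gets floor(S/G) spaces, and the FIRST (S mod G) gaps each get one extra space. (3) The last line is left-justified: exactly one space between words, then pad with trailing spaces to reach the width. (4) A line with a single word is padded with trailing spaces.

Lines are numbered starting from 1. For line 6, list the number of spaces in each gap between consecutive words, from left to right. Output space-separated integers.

Line 1: ['fire', 'orange'] (min_width=11, slack=5)
Line 2: ['security', 'coffee'] (min_width=15, slack=1)
Line 3: ['laser', 'a', 'two'] (min_width=11, slack=5)
Line 4: ['morning', 'memory'] (min_width=14, slack=2)
Line 5: ['structure'] (min_width=9, slack=7)
Line 6: ['mineral', 'security'] (min_width=16, slack=0)
Line 7: ['triangle', 'emerald'] (min_width=16, slack=0)
Line 8: ['cold', 'journey'] (min_width=12, slack=4)
Line 9: ['distance', 'plate'] (min_width=14, slack=2)
Line 10: ['number', 'at', 'stop'] (min_width=14, slack=2)
Line 11: ['music'] (min_width=5, slack=11)

Answer: 1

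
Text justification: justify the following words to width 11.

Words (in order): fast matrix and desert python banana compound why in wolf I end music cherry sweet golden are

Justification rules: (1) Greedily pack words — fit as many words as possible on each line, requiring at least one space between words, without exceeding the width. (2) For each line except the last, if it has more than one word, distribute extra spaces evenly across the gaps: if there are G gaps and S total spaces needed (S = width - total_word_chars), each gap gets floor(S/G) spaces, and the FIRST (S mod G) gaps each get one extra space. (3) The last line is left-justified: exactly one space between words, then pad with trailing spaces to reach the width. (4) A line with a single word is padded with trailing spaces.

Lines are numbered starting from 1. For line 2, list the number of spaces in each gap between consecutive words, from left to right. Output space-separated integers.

Line 1: ['fast', 'matrix'] (min_width=11, slack=0)
Line 2: ['and', 'desert'] (min_width=10, slack=1)
Line 3: ['python'] (min_width=6, slack=5)
Line 4: ['banana'] (min_width=6, slack=5)
Line 5: ['compound'] (min_width=8, slack=3)
Line 6: ['why', 'in', 'wolf'] (min_width=11, slack=0)
Line 7: ['I', 'end', 'music'] (min_width=11, slack=0)
Line 8: ['cherry'] (min_width=6, slack=5)
Line 9: ['sweet'] (min_width=5, slack=6)
Line 10: ['golden', 'are'] (min_width=10, slack=1)

Answer: 2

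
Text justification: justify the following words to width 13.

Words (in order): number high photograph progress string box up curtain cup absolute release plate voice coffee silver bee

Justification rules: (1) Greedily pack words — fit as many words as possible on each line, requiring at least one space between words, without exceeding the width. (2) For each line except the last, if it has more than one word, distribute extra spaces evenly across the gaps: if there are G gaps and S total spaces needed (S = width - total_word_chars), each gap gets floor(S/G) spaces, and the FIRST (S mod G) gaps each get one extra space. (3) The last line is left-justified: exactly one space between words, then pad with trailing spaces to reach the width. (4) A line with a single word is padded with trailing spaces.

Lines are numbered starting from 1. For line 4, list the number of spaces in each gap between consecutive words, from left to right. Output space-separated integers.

Answer: 1 1

Derivation:
Line 1: ['number', 'high'] (min_width=11, slack=2)
Line 2: ['photograph'] (min_width=10, slack=3)
Line 3: ['progress'] (min_width=8, slack=5)
Line 4: ['string', 'box', 'up'] (min_width=13, slack=0)
Line 5: ['curtain', 'cup'] (min_width=11, slack=2)
Line 6: ['absolute'] (min_width=8, slack=5)
Line 7: ['release', 'plate'] (min_width=13, slack=0)
Line 8: ['voice', 'coffee'] (min_width=12, slack=1)
Line 9: ['silver', 'bee'] (min_width=10, slack=3)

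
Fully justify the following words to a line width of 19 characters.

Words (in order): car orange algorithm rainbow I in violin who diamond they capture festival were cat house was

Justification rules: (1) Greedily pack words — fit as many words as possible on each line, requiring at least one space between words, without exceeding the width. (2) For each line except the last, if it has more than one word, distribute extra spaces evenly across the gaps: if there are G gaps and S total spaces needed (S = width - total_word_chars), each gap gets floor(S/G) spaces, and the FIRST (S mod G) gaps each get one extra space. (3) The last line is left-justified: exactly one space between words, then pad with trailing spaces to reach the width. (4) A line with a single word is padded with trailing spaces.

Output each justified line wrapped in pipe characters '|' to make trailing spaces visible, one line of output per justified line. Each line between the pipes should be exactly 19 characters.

Answer: |car          orange|
|algorithm rainbow I|
|in    violin    who|
|diamond        they|
|capture    festival|
|were cat house was |

Derivation:
Line 1: ['car', 'orange'] (min_width=10, slack=9)
Line 2: ['algorithm', 'rainbow', 'I'] (min_width=19, slack=0)
Line 3: ['in', 'violin', 'who'] (min_width=13, slack=6)
Line 4: ['diamond', 'they'] (min_width=12, slack=7)
Line 5: ['capture', 'festival'] (min_width=16, slack=3)
Line 6: ['were', 'cat', 'house', 'was'] (min_width=18, slack=1)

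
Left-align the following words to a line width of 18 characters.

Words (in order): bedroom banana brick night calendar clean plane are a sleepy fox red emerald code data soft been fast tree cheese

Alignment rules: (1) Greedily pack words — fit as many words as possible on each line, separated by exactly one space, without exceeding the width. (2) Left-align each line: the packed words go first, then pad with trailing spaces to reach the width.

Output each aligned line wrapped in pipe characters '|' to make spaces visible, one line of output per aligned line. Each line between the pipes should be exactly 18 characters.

Line 1: ['bedroom', 'banana'] (min_width=14, slack=4)
Line 2: ['brick', 'night'] (min_width=11, slack=7)
Line 3: ['calendar', 'clean'] (min_width=14, slack=4)
Line 4: ['plane', 'are', 'a', 'sleepy'] (min_width=18, slack=0)
Line 5: ['fox', 'red', 'emerald'] (min_width=15, slack=3)
Line 6: ['code', 'data', 'soft'] (min_width=14, slack=4)
Line 7: ['been', 'fast', 'tree'] (min_width=14, slack=4)
Line 8: ['cheese'] (min_width=6, slack=12)

Answer: |bedroom banana    |
|brick night       |
|calendar clean    |
|plane are a sleepy|
|fox red emerald   |
|code data soft    |
|been fast tree    |
|cheese            |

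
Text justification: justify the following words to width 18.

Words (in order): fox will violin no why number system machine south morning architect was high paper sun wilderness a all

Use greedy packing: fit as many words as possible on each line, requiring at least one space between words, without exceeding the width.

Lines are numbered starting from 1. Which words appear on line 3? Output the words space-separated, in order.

Answer: machine south

Derivation:
Line 1: ['fox', 'will', 'violin', 'no'] (min_width=18, slack=0)
Line 2: ['why', 'number', 'system'] (min_width=17, slack=1)
Line 3: ['machine', 'south'] (min_width=13, slack=5)
Line 4: ['morning', 'architect'] (min_width=17, slack=1)
Line 5: ['was', 'high', 'paper', 'sun'] (min_width=18, slack=0)
Line 6: ['wilderness', 'a', 'all'] (min_width=16, slack=2)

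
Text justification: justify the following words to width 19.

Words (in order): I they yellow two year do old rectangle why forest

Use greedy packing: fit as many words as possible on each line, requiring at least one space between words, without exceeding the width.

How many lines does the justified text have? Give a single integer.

Answer: 4

Derivation:
Line 1: ['I', 'they', 'yellow', 'two'] (min_width=17, slack=2)
Line 2: ['year', 'do', 'old'] (min_width=11, slack=8)
Line 3: ['rectangle', 'why'] (min_width=13, slack=6)
Line 4: ['forest'] (min_width=6, slack=13)
Total lines: 4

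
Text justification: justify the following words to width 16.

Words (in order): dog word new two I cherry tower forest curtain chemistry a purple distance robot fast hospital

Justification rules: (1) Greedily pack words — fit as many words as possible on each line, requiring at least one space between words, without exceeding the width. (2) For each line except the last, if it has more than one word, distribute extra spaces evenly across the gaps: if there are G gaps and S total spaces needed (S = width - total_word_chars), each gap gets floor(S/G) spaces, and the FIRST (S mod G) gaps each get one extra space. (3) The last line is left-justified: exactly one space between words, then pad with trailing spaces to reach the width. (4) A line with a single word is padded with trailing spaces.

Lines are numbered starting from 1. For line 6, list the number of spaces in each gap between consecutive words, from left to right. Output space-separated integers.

Answer: 7

Derivation:
Line 1: ['dog', 'word', 'new', 'two'] (min_width=16, slack=0)
Line 2: ['I', 'cherry', 'tower'] (min_width=14, slack=2)
Line 3: ['forest', 'curtain'] (min_width=14, slack=2)
Line 4: ['chemistry', 'a'] (min_width=11, slack=5)
Line 5: ['purple', 'distance'] (min_width=15, slack=1)
Line 6: ['robot', 'fast'] (min_width=10, slack=6)
Line 7: ['hospital'] (min_width=8, slack=8)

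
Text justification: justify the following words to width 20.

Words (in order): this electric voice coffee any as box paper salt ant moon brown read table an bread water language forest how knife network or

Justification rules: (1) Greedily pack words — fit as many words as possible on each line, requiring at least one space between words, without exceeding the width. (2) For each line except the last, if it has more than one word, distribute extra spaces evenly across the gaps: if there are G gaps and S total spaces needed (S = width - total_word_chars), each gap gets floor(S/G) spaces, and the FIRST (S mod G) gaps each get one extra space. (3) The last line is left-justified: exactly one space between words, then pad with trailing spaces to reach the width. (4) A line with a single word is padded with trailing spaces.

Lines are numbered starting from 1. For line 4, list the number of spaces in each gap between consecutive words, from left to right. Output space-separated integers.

Answer: 2 1 1

Derivation:
Line 1: ['this', 'electric', 'voice'] (min_width=19, slack=1)
Line 2: ['coffee', 'any', 'as', 'box'] (min_width=17, slack=3)
Line 3: ['paper', 'salt', 'ant', 'moon'] (min_width=19, slack=1)
Line 4: ['brown', 'read', 'table', 'an'] (min_width=19, slack=1)
Line 5: ['bread', 'water', 'language'] (min_width=20, slack=0)
Line 6: ['forest', 'how', 'knife'] (min_width=16, slack=4)
Line 7: ['network', 'or'] (min_width=10, slack=10)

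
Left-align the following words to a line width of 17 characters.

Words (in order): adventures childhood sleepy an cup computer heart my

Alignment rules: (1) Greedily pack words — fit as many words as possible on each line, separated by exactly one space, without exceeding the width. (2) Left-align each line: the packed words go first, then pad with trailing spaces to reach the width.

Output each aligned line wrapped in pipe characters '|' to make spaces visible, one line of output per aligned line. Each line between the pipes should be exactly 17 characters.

Line 1: ['adventures'] (min_width=10, slack=7)
Line 2: ['childhood', 'sleepy'] (min_width=16, slack=1)
Line 3: ['an', 'cup', 'computer'] (min_width=15, slack=2)
Line 4: ['heart', 'my'] (min_width=8, slack=9)

Answer: |adventures       |
|childhood sleepy |
|an cup computer  |
|heart my         |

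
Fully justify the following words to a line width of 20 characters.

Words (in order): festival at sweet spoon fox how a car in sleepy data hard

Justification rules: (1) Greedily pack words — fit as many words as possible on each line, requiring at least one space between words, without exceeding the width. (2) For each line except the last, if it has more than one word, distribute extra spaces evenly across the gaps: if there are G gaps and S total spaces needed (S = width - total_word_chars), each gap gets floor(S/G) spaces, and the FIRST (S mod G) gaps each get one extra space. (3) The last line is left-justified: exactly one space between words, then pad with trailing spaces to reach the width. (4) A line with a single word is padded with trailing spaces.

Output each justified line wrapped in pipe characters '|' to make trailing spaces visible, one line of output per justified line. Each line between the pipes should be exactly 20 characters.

Line 1: ['festival', 'at', 'sweet'] (min_width=17, slack=3)
Line 2: ['spoon', 'fox', 'how', 'a', 'car'] (min_width=19, slack=1)
Line 3: ['in', 'sleepy', 'data', 'hard'] (min_width=19, slack=1)

Answer: |festival   at  sweet|
|spoon  fox how a car|
|in sleepy data hard |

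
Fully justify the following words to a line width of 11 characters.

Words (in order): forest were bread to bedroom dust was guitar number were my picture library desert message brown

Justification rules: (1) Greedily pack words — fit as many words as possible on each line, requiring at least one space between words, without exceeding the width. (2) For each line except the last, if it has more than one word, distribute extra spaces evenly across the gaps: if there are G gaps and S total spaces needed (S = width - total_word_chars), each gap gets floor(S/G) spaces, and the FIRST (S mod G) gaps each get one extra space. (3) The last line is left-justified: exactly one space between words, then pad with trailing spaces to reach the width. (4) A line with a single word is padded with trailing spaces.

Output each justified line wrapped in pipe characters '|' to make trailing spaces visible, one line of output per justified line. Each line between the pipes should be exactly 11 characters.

Line 1: ['forest', 'were'] (min_width=11, slack=0)
Line 2: ['bread', 'to'] (min_width=8, slack=3)
Line 3: ['bedroom'] (min_width=7, slack=4)
Line 4: ['dust', 'was'] (min_width=8, slack=3)
Line 5: ['guitar'] (min_width=6, slack=5)
Line 6: ['number', 'were'] (min_width=11, slack=0)
Line 7: ['my', 'picture'] (min_width=10, slack=1)
Line 8: ['library'] (min_width=7, slack=4)
Line 9: ['desert'] (min_width=6, slack=5)
Line 10: ['message'] (min_width=7, slack=4)
Line 11: ['brown'] (min_width=5, slack=6)

Answer: |forest were|
|bread    to|
|bedroom    |
|dust    was|
|guitar     |
|number were|
|my  picture|
|library    |
|desert     |
|message    |
|brown      |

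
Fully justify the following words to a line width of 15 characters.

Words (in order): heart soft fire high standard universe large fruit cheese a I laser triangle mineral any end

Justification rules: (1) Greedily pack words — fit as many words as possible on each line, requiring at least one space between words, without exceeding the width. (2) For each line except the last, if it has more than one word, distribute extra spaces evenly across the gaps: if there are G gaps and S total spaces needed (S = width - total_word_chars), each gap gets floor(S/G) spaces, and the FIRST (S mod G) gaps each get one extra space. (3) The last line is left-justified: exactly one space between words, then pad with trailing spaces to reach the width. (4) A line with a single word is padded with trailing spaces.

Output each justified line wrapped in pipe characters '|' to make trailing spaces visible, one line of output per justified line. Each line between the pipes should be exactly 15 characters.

Line 1: ['heart', 'soft', 'fire'] (min_width=15, slack=0)
Line 2: ['high', 'standard'] (min_width=13, slack=2)
Line 3: ['universe', 'large'] (min_width=14, slack=1)
Line 4: ['fruit', 'cheese', 'a'] (min_width=14, slack=1)
Line 5: ['I', 'laser'] (min_width=7, slack=8)
Line 6: ['triangle'] (min_width=8, slack=7)
Line 7: ['mineral', 'any', 'end'] (min_width=15, slack=0)

Answer: |heart soft fire|
|high   standard|
|universe  large|
|fruit  cheese a|
|I         laser|
|triangle       |
|mineral any end|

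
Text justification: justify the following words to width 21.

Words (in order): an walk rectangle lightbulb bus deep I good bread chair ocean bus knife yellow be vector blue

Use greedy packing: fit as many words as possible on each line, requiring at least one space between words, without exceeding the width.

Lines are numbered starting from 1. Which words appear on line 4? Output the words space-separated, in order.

Line 1: ['an', 'walk', 'rectangle'] (min_width=17, slack=4)
Line 2: ['lightbulb', 'bus', 'deep', 'I'] (min_width=20, slack=1)
Line 3: ['good', 'bread', 'chair'] (min_width=16, slack=5)
Line 4: ['ocean', 'bus', 'knife'] (min_width=15, slack=6)
Line 5: ['yellow', 'be', 'vector', 'blue'] (min_width=21, slack=0)

Answer: ocean bus knife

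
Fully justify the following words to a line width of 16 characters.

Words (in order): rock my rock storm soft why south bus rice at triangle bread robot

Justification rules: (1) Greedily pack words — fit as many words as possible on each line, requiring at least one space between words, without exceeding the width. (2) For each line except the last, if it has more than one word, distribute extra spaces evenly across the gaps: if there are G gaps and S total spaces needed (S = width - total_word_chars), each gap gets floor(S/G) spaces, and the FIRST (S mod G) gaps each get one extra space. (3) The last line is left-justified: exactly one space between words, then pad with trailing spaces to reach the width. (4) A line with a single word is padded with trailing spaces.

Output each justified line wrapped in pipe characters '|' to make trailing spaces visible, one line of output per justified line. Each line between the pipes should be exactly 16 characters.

Line 1: ['rock', 'my', 'rock'] (min_width=12, slack=4)
Line 2: ['storm', 'soft', 'why'] (min_width=14, slack=2)
Line 3: ['south', 'bus', 'rice'] (min_width=14, slack=2)
Line 4: ['at', 'triangle'] (min_width=11, slack=5)
Line 5: ['bread', 'robot'] (min_width=11, slack=5)

Answer: |rock   my   rock|
|storm  soft  why|
|south  bus  rice|
|at      triangle|
|bread robot     |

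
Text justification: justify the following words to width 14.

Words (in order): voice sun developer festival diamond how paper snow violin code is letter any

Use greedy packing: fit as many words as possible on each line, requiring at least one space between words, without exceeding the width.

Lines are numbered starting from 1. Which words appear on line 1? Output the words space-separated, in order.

Line 1: ['voice', 'sun'] (min_width=9, slack=5)
Line 2: ['developer'] (min_width=9, slack=5)
Line 3: ['festival'] (min_width=8, slack=6)
Line 4: ['diamond', 'how'] (min_width=11, slack=3)
Line 5: ['paper', 'snow'] (min_width=10, slack=4)
Line 6: ['violin', 'code', 'is'] (min_width=14, slack=0)
Line 7: ['letter', 'any'] (min_width=10, slack=4)

Answer: voice sun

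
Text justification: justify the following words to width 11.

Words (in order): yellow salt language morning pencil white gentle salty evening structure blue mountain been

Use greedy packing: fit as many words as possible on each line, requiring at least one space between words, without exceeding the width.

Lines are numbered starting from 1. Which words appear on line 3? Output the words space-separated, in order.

Line 1: ['yellow', 'salt'] (min_width=11, slack=0)
Line 2: ['language'] (min_width=8, slack=3)
Line 3: ['morning'] (min_width=7, slack=4)
Line 4: ['pencil'] (min_width=6, slack=5)
Line 5: ['white'] (min_width=5, slack=6)
Line 6: ['gentle'] (min_width=6, slack=5)
Line 7: ['salty'] (min_width=5, slack=6)
Line 8: ['evening'] (min_width=7, slack=4)
Line 9: ['structure'] (min_width=9, slack=2)
Line 10: ['blue'] (min_width=4, slack=7)
Line 11: ['mountain'] (min_width=8, slack=3)
Line 12: ['been'] (min_width=4, slack=7)

Answer: morning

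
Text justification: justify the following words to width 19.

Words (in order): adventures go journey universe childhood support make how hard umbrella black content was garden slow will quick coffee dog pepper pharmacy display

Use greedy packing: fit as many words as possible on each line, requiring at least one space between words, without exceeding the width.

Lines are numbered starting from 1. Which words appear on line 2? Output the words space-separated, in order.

Answer: journey universe

Derivation:
Line 1: ['adventures', 'go'] (min_width=13, slack=6)
Line 2: ['journey', 'universe'] (min_width=16, slack=3)
Line 3: ['childhood', 'support'] (min_width=17, slack=2)
Line 4: ['make', 'how', 'hard'] (min_width=13, slack=6)
Line 5: ['umbrella', 'black'] (min_width=14, slack=5)
Line 6: ['content', 'was', 'garden'] (min_width=18, slack=1)
Line 7: ['slow', 'will', 'quick'] (min_width=15, slack=4)
Line 8: ['coffee', 'dog', 'pepper'] (min_width=17, slack=2)
Line 9: ['pharmacy', 'display'] (min_width=16, slack=3)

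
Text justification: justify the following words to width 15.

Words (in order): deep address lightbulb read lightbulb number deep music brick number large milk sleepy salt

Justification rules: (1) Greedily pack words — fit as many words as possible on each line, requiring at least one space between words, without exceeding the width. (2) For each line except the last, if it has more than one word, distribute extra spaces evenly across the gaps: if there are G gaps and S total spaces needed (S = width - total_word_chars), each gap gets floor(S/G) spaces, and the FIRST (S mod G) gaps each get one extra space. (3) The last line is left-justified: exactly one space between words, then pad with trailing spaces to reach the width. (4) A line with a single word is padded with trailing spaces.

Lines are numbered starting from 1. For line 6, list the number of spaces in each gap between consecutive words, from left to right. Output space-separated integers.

Answer: 4

Derivation:
Line 1: ['deep', 'address'] (min_width=12, slack=3)
Line 2: ['lightbulb', 'read'] (min_width=14, slack=1)
Line 3: ['lightbulb'] (min_width=9, slack=6)
Line 4: ['number', 'deep'] (min_width=11, slack=4)
Line 5: ['music', 'brick'] (min_width=11, slack=4)
Line 6: ['number', 'large'] (min_width=12, slack=3)
Line 7: ['milk', 'sleepy'] (min_width=11, slack=4)
Line 8: ['salt'] (min_width=4, slack=11)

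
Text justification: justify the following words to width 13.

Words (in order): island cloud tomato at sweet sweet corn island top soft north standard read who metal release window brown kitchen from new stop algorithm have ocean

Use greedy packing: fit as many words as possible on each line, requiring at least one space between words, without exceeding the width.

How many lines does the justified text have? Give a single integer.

Answer: 14

Derivation:
Line 1: ['island', 'cloud'] (min_width=12, slack=1)
Line 2: ['tomato', 'at'] (min_width=9, slack=4)
Line 3: ['sweet', 'sweet'] (min_width=11, slack=2)
Line 4: ['corn', 'island'] (min_width=11, slack=2)
Line 5: ['top', 'soft'] (min_width=8, slack=5)
Line 6: ['north'] (min_width=5, slack=8)
Line 7: ['standard', 'read'] (min_width=13, slack=0)
Line 8: ['who', 'metal'] (min_width=9, slack=4)
Line 9: ['release'] (min_width=7, slack=6)
Line 10: ['window', 'brown'] (min_width=12, slack=1)
Line 11: ['kitchen', 'from'] (min_width=12, slack=1)
Line 12: ['new', 'stop'] (min_width=8, slack=5)
Line 13: ['algorithm'] (min_width=9, slack=4)
Line 14: ['have', 'ocean'] (min_width=10, slack=3)
Total lines: 14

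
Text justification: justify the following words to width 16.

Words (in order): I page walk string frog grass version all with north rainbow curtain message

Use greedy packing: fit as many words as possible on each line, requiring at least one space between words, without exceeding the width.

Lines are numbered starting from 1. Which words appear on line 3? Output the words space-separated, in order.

Answer: grass version

Derivation:
Line 1: ['I', 'page', 'walk'] (min_width=11, slack=5)
Line 2: ['string', 'frog'] (min_width=11, slack=5)
Line 3: ['grass', 'version'] (min_width=13, slack=3)
Line 4: ['all', 'with', 'north'] (min_width=14, slack=2)
Line 5: ['rainbow', 'curtain'] (min_width=15, slack=1)
Line 6: ['message'] (min_width=7, slack=9)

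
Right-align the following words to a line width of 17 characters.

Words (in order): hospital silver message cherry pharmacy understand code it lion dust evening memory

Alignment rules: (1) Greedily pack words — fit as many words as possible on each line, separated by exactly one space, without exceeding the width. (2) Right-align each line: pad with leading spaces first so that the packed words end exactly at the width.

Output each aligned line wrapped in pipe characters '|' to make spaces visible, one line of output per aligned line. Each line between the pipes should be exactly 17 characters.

Answer: |  hospital silver|
|   message cherry|
|         pharmacy|
|  understand code|
|     it lion dust|
|   evening memory|

Derivation:
Line 1: ['hospital', 'silver'] (min_width=15, slack=2)
Line 2: ['message', 'cherry'] (min_width=14, slack=3)
Line 3: ['pharmacy'] (min_width=8, slack=9)
Line 4: ['understand', 'code'] (min_width=15, slack=2)
Line 5: ['it', 'lion', 'dust'] (min_width=12, slack=5)
Line 6: ['evening', 'memory'] (min_width=14, slack=3)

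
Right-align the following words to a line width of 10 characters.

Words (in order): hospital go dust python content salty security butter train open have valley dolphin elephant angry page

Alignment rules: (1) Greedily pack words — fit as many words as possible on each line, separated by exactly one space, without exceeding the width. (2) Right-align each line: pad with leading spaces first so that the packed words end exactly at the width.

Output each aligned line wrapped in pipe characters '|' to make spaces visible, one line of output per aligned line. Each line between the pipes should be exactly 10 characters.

Line 1: ['hospital'] (min_width=8, slack=2)
Line 2: ['go', 'dust'] (min_width=7, slack=3)
Line 3: ['python'] (min_width=6, slack=4)
Line 4: ['content'] (min_width=7, slack=3)
Line 5: ['salty'] (min_width=5, slack=5)
Line 6: ['security'] (min_width=8, slack=2)
Line 7: ['butter'] (min_width=6, slack=4)
Line 8: ['train', 'open'] (min_width=10, slack=0)
Line 9: ['have'] (min_width=4, slack=6)
Line 10: ['valley'] (min_width=6, slack=4)
Line 11: ['dolphin'] (min_width=7, slack=3)
Line 12: ['elephant'] (min_width=8, slack=2)
Line 13: ['angry', 'page'] (min_width=10, slack=0)

Answer: |  hospital|
|   go dust|
|    python|
|   content|
|     salty|
|  security|
|    butter|
|train open|
|      have|
|    valley|
|   dolphin|
|  elephant|
|angry page|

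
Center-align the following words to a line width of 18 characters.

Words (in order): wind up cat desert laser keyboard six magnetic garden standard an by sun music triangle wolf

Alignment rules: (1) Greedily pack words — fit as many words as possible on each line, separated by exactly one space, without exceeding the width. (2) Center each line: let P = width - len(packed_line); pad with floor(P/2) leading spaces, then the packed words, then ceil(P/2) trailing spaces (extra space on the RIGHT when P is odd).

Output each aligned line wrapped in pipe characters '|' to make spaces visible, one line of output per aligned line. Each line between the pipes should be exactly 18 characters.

Answer: |wind up cat desert|
|laser keyboard six|
| magnetic garden  |
|standard an by sun|
|  music triangle  |
|       wolf       |

Derivation:
Line 1: ['wind', 'up', 'cat', 'desert'] (min_width=18, slack=0)
Line 2: ['laser', 'keyboard', 'six'] (min_width=18, slack=0)
Line 3: ['magnetic', 'garden'] (min_width=15, slack=3)
Line 4: ['standard', 'an', 'by', 'sun'] (min_width=18, slack=0)
Line 5: ['music', 'triangle'] (min_width=14, slack=4)
Line 6: ['wolf'] (min_width=4, slack=14)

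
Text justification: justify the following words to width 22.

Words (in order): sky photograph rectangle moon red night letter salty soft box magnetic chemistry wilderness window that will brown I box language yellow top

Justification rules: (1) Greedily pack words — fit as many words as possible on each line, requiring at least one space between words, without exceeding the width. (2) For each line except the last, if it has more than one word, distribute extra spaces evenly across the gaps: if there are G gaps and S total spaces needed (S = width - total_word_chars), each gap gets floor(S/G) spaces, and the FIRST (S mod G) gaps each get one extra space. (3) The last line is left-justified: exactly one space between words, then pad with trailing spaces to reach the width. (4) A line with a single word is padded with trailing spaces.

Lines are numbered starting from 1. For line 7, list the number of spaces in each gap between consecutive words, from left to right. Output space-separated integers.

Answer: 2 1 1

Derivation:
Line 1: ['sky', 'photograph'] (min_width=14, slack=8)
Line 2: ['rectangle', 'moon', 'red'] (min_width=18, slack=4)
Line 3: ['night', 'letter', 'salty'] (min_width=18, slack=4)
Line 4: ['soft', 'box', 'magnetic'] (min_width=17, slack=5)
Line 5: ['chemistry', 'wilderness'] (min_width=20, slack=2)
Line 6: ['window', 'that', 'will', 'brown'] (min_width=22, slack=0)
Line 7: ['I', 'box', 'language', 'yellow'] (min_width=21, slack=1)
Line 8: ['top'] (min_width=3, slack=19)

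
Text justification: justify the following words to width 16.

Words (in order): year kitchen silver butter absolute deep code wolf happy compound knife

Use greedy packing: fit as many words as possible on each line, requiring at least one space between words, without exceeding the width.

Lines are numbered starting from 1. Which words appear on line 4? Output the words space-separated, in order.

Line 1: ['year', 'kitchen'] (min_width=12, slack=4)
Line 2: ['silver', 'butter'] (min_width=13, slack=3)
Line 3: ['absolute', 'deep'] (min_width=13, slack=3)
Line 4: ['code', 'wolf', 'happy'] (min_width=15, slack=1)
Line 5: ['compound', 'knife'] (min_width=14, slack=2)

Answer: code wolf happy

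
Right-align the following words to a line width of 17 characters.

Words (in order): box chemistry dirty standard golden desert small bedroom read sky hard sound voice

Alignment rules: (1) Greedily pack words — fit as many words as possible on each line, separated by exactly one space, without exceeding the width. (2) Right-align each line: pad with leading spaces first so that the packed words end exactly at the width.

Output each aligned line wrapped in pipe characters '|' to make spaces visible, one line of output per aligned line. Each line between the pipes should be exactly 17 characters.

Answer: |    box chemistry|
|   dirty standard|
|    golden desert|
|    small bedroom|
|    read sky hard|
|      sound voice|

Derivation:
Line 1: ['box', 'chemistry'] (min_width=13, slack=4)
Line 2: ['dirty', 'standard'] (min_width=14, slack=3)
Line 3: ['golden', 'desert'] (min_width=13, slack=4)
Line 4: ['small', 'bedroom'] (min_width=13, slack=4)
Line 5: ['read', 'sky', 'hard'] (min_width=13, slack=4)
Line 6: ['sound', 'voice'] (min_width=11, slack=6)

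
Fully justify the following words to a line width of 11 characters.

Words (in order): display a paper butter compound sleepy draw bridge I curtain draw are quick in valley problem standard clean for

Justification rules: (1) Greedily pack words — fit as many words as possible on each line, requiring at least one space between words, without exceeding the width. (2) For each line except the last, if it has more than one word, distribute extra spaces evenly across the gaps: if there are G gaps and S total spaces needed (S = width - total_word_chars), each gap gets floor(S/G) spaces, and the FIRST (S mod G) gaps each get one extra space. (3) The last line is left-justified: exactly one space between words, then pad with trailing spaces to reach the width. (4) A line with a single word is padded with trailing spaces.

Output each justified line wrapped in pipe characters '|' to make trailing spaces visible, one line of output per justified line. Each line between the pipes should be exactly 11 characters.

Answer: |display   a|
|paper      |
|butter     |
|compound   |
|sleepy draw|
|bridge    I|
|curtain    |
|draw    are|
|quick    in|
|valley     |
|problem    |
|standard   |
|clean for  |

Derivation:
Line 1: ['display', 'a'] (min_width=9, slack=2)
Line 2: ['paper'] (min_width=5, slack=6)
Line 3: ['butter'] (min_width=6, slack=5)
Line 4: ['compound'] (min_width=8, slack=3)
Line 5: ['sleepy', 'draw'] (min_width=11, slack=0)
Line 6: ['bridge', 'I'] (min_width=8, slack=3)
Line 7: ['curtain'] (min_width=7, slack=4)
Line 8: ['draw', 'are'] (min_width=8, slack=3)
Line 9: ['quick', 'in'] (min_width=8, slack=3)
Line 10: ['valley'] (min_width=6, slack=5)
Line 11: ['problem'] (min_width=7, slack=4)
Line 12: ['standard'] (min_width=8, slack=3)
Line 13: ['clean', 'for'] (min_width=9, slack=2)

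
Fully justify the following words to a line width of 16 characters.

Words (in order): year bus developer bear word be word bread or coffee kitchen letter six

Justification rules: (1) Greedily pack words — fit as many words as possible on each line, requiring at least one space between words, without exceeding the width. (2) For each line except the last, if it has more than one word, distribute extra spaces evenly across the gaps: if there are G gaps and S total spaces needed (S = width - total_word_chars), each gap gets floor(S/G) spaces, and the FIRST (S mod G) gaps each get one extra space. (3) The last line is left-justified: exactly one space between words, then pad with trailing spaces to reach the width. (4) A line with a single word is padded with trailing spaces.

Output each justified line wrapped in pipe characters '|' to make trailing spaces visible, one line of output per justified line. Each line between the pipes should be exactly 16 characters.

Line 1: ['year', 'bus'] (min_width=8, slack=8)
Line 2: ['developer', 'bear'] (min_width=14, slack=2)
Line 3: ['word', 'be', 'word'] (min_width=12, slack=4)
Line 4: ['bread', 'or', 'coffee'] (min_width=15, slack=1)
Line 5: ['kitchen', 'letter'] (min_width=14, slack=2)
Line 6: ['six'] (min_width=3, slack=13)

Answer: |year         bus|
|developer   bear|
|word   be   word|
|bread  or coffee|
|kitchen   letter|
|six             |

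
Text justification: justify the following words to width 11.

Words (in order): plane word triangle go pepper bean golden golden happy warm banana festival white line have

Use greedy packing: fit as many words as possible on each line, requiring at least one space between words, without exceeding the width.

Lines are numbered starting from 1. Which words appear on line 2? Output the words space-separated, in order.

Line 1: ['plane', 'word'] (min_width=10, slack=1)
Line 2: ['triangle', 'go'] (min_width=11, slack=0)
Line 3: ['pepper', 'bean'] (min_width=11, slack=0)
Line 4: ['golden'] (min_width=6, slack=5)
Line 5: ['golden'] (min_width=6, slack=5)
Line 6: ['happy', 'warm'] (min_width=10, slack=1)
Line 7: ['banana'] (min_width=6, slack=5)
Line 8: ['festival'] (min_width=8, slack=3)
Line 9: ['white', 'line'] (min_width=10, slack=1)
Line 10: ['have'] (min_width=4, slack=7)

Answer: triangle go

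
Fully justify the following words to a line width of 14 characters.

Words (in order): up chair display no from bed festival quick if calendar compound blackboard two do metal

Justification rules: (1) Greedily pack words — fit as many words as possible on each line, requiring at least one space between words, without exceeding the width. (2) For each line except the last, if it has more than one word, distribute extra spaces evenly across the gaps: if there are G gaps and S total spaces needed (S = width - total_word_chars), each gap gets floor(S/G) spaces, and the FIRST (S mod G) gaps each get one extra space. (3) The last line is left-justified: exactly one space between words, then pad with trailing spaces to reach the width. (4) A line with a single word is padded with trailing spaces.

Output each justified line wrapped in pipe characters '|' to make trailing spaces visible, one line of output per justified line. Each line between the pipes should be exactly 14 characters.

Answer: |up       chair|
|display     no|
|from       bed|
|festival quick|
|if    calendar|
|compound      |
|blackboard two|
|do metal      |

Derivation:
Line 1: ['up', 'chair'] (min_width=8, slack=6)
Line 2: ['display', 'no'] (min_width=10, slack=4)
Line 3: ['from', 'bed'] (min_width=8, slack=6)
Line 4: ['festival', 'quick'] (min_width=14, slack=0)
Line 5: ['if', 'calendar'] (min_width=11, slack=3)
Line 6: ['compound'] (min_width=8, slack=6)
Line 7: ['blackboard', 'two'] (min_width=14, slack=0)
Line 8: ['do', 'metal'] (min_width=8, slack=6)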